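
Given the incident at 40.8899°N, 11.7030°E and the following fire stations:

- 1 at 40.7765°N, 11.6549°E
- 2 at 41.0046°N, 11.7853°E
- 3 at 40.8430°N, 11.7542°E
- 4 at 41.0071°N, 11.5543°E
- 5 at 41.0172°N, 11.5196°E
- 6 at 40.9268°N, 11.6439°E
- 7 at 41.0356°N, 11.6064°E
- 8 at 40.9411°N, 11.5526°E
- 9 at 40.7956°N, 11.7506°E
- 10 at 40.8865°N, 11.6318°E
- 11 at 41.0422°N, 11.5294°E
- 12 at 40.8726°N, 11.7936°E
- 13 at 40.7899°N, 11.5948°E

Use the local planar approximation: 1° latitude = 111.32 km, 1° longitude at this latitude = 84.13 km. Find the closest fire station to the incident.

Distances from 40.8899°N, 11.7030°E:
1: 13.2564 km
2: 14.5249 km
3: 6.7685 km
4: 18.0754 km
5: 20.9496 km
6: 6.4494 km
7: 18.1415 km
8: 13.8776 km
9: 11.2354 km
10: 6.0020 km
11: 22.3773 km
12: 7.8617 km
13: 14.3800 km
Minimum: 10 at 6.0020 km.

10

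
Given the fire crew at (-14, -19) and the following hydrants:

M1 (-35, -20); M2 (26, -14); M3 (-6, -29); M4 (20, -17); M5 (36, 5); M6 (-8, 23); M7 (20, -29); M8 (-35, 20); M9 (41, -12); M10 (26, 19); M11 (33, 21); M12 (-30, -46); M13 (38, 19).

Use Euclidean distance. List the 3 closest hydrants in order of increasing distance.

M3, M1, M12

Distances from (-14, -19):
M1: √((-21)² + (-1)²) = √(441.000 + 1.000) = 21.0
M2: √((40)² + (5)²) = √(1600.000 + 25.000) = 40.3
M3: √((8)² + (-10)²) = √(64.000 + 100.000) = 12.8
M4: √((34)² + (2)²) = √(1156.000 + 4.000) = 34.1
M5: √((50)² + (24)²) = √(2500.000 + 576.000) = 55.5
M6: √((6)² + (42)²) = √(36.000 + 1764.000) = 42.4
M7: √((34)² + (-10)²) = √(1156.000 + 100.000) = 35.4
M8: √((-21)² + (39)²) = √(441.000 + 1521.000) = 44.3
M9: √((55)² + (7)²) = √(3025.000 + 49.000) = 55.4
M10: √((40)² + (38)²) = √(1600.000 + 1444.000) = 55.2
M11: √((47)² + (40)²) = √(2209.000 + 1600.000) = 61.7
M12: √((-16)² + (-27)²) = √(256.000 + 729.000) = 31.4
M13: √((52)² + (38)²) = √(2704.000 + 1444.000) = 64.4
Sorted: M3 (12.8) < M1 (21.0) < M12 (31.4) < M4 (34.1) < M7 (35.4) < …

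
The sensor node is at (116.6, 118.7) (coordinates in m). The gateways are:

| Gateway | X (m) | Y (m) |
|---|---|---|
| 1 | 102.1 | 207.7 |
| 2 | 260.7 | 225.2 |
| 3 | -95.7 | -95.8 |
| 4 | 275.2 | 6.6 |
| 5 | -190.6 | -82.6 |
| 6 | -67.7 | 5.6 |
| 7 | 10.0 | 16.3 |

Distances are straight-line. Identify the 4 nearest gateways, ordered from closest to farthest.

Distances from (116.6, 118.7):
1: √((-14.5)² + (89.0)²) = √(210.250 + 7921.000) = 90.2 m
2: √((144.1)² + (106.5)²) = √(20764.810 + 11342.250) = 179.2 m
3: √((-212.3)² + (-214.5)²) = √(45071.290 + 46010.250) = 301.8 m
4: √((158.6)² + (-112.1)²) = √(25153.960 + 12566.410) = 194.2 m
5: √((-307.2)² + (-201.3)²) = √(94371.840 + 40521.690) = 367.3 m
6: √((-184.3)² + (-113.1)²) = √(33966.490 + 12791.610) = 216.2 m
7: √((-106.6)² + (-102.4)²) = √(11363.560 + 10485.760) = 147.8 m
Sorted: 1 (90.2 m) < 7 (147.8 m) < 2 (179.2 m) < 4 (194.2 m) < 6 (216.2 m) < 3 (301.8 m) < …

1, 7, 2, 4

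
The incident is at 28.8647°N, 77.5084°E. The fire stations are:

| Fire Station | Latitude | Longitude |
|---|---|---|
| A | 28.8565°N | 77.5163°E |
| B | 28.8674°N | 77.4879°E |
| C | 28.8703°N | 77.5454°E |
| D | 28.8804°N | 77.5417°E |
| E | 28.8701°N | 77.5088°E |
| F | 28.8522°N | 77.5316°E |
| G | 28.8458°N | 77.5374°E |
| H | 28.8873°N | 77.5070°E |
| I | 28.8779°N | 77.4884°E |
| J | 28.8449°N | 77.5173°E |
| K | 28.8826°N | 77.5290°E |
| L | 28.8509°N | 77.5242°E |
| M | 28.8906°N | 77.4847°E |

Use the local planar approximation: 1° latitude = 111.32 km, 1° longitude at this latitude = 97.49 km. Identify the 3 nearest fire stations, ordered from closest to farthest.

E, A, B

Distances from 28.8647°N, 77.5084°E:
A: √((-0.0082·111.32)² + (0.0079·97.49)²) = √(0.833248 + 0.593163) = 1.1943 km
B: √((0.0027·111.32)² + (-0.0205·97.49)²) = √(0.090339 + 3.994182) = 2.0210 km
C: √((0.0056·111.32)² + (0.0370·97.49)²) = √(0.388618 + 13.011387) = 3.6606 km
D: √((0.0157·111.32)² + (0.0333·97.49)²) = √(3.054539 + 10.539223) = 3.6870 km
E: √((0.0054·111.32)² + (0.0004·97.49)²) = √(0.361355 + 0.001521) = 0.6024 km
F: √((-0.0125·111.32)² + (0.0232·97.49)²) = √(1.936272 + 5.115594) = 2.6555 km
G: √((-0.0189·111.32)² + (0.0290·97.49)²) = √(4.426597 + 7.993116) = 3.5242 km
H: √((0.0226·111.32)² + (-0.0014·97.49)²) = √(6.329411 + 0.018628) = 2.5195 km
I: √((0.0132·111.32)² + (-0.0200·97.49)²) = √(2.159207 + 3.801720) = 2.4415 km
J: √((-0.0198·111.32)² + (0.0089·97.49)²) = √(4.858216 + 0.752836) = 2.3688 km
K: √((0.0179·111.32)² + (0.0206·97.49)²) = √(3.970566 + 4.033245) = 2.8291 km
L: √((-0.0138·111.32)² + (0.0158·97.49)²) = √(2.359960 + 2.372653) = 2.1755 km
M: √((0.0259·111.32)² + (-0.0237·97.49)²) = √(8.312773 + 5.338470) = 3.6948 km
Sorted: E (0.6024 km) < A (1.1943 km) < B (2.0210 km) < L (2.1755 km) < J (2.3688 km) < …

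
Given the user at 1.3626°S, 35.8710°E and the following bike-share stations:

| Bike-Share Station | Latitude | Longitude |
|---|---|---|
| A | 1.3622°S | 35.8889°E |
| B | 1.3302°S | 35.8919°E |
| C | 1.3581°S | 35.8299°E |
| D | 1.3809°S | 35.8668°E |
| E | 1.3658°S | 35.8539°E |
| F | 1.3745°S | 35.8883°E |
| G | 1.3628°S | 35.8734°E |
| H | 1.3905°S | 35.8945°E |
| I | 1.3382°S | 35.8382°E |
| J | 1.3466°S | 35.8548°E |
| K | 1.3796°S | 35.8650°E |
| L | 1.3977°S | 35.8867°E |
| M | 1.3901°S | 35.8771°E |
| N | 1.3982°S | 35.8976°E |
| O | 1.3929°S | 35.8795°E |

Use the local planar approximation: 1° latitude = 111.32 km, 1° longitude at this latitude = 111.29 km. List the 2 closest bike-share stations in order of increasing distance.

G, E

Distances from 1.3626°S, 35.8710°E:
A: √((0.0004·111.32)² + (0.0179·111.29)²) = √(0.001983 + 3.968427) = 1.9926 km
B: √((0.0324·111.32)² + (0.0209·111.29)²) = √(13.008775 + 5.410095) = 4.2917 km
C: √((0.0045·111.32)² + (-0.0411·111.29)²) = √(0.250941 + 20.921650) = 4.6014 km
D: √((-0.0183·111.32)² + (-0.0042·111.29)²) = √(4.150005 + 0.218480) = 2.0901 km
E: √((-0.0032·111.32)² + (-0.0171·111.29)²) = √(0.126896 + 3.621634) = 1.9361 km
F: √((-0.0119·111.32)² + (0.0173·111.29)²) = √(1.754851 + 3.706846) = 2.3370 km
G: √((-0.0002·111.32)² + (0.0024·111.29)²) = √(0.000496 + 0.071340) = 0.2680 km
H: √((-0.0279·111.32)² + (0.0235·111.29)²) = √(9.646168 + 6.839873) = 4.0603 km
I: √((0.0244·111.32)² + (-0.0328·111.29)²) = √(7.377786 + 13.324778) = 4.5500 km
J: √((0.0160·111.32)² + (-0.0162·111.29)²) = √(3.172388 + 3.250441) = 2.5343 km
K: √((-0.0170·111.32)² + (-0.0060·111.29)²) = √(3.581329 + 0.445877) = 2.0068 km
L: √((-0.0351·111.32)² + (0.0157·111.29)²) = √(15.267243 + 3.052893) = 4.2802 km
M: √((-0.0275·111.32)² + (0.0061·111.29)²) = √(9.371558 + 0.460863) = 3.1357 km
N: √((-0.0356·111.32)² + (0.0266·111.29)²) = √(15.705306 + 8.763459) = 4.9466 km
O: √((-0.0303·111.32)² + (0.0085·111.29)²) = √(11.377102 + 0.894850) = 3.5031 km
Sorted: G (0.2680 km) < E (1.9361 km) < A (1.9926 km) < K (2.0068 km) < …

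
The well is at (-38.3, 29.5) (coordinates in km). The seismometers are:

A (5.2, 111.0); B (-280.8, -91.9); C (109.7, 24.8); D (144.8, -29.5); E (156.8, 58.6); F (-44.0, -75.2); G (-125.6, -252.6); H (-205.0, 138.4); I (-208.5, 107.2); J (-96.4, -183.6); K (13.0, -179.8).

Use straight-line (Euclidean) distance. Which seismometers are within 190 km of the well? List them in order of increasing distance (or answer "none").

Distances from (-38.3, 29.5):
A: 92.4 km
B: 271.2 km
C: 148.1 km
D: 192.4 km
E: 197.3 km
F: 104.9 km
G: 295.3 km
H: 199.1 km
I: 187.1 km
J: 220.9 km
K: 215.5 km
Threshold 190 km: A (92.4 km), F (104.9 km), C (148.1 km), I (187.1 km) are within range.

A, F, C, I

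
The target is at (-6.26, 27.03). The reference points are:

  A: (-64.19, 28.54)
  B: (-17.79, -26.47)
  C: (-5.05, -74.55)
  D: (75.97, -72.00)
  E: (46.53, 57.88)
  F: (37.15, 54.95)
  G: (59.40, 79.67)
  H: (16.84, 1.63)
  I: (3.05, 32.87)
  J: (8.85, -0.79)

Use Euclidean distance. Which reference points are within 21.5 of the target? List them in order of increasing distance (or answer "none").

Distances from (-6.26, 27.03):
A: 57.95
B: 54.73
C: 101.59
D: 128.72
E: 61.14
F: 51.61
G: 84.16
H: 34.33
I: 10.99
J: 31.66
Threshold 21.5: I (10.99) is within range.

I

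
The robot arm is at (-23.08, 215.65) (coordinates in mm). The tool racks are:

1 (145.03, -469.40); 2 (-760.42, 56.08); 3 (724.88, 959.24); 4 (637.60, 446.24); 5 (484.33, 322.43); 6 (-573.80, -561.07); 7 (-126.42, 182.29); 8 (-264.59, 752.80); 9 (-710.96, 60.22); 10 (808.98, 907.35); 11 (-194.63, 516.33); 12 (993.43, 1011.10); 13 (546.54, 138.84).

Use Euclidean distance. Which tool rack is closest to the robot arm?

Distances from (-23.08, 215.65):
1: √((168.11)² + (-685.05)²) = √(28260.9721 + 469293.5025) = 705.38 mm
2: √((-737.34)² + (-159.57)²) = √(543670.2756 + 25462.5849) = 754.41 mm
3: √((747.96)² + (743.59)²) = √(559444.1616 + 552926.0881) = 1054.69 mm
4: √((660.68)² + (230.59)²) = √(436498.0624 + 53171.7481) = 699.76 mm
5: √((507.41)² + (106.78)²) = √(257464.9081 + 11401.9684) = 518.52 mm
6: √((-550.72)² + (-776.72)²) = √(303292.5184 + 603293.9584) = 952.15 mm
7: √((-103.34)² + (-33.36)²) = √(10679.1556 + 1112.8896) = 108.59 mm
8: √((-241.51)² + (537.15)²) = √(58327.0801 + 288530.1225) = 588.95 mm
9: √((-687.88)² + (-155.43)²) = √(473178.8944 + 24158.4849) = 705.22 mm
10: √((832.06)² + (691.70)²) = √(692323.8436 + 478448.8900) = 1082.02 mm
11: √((-171.55)² + (300.68)²) = √(29429.4025 + 90408.4624) = 346.18 mm
12: √((1016.51)² + (795.45)²) = √(1033292.5801 + 632740.7025) = 1290.75 mm
13: √((569.62)² + (-76.81)²) = √(324466.9444 + 5899.7761) = 574.78 mm
Minimum: 7 at 108.59 mm.

7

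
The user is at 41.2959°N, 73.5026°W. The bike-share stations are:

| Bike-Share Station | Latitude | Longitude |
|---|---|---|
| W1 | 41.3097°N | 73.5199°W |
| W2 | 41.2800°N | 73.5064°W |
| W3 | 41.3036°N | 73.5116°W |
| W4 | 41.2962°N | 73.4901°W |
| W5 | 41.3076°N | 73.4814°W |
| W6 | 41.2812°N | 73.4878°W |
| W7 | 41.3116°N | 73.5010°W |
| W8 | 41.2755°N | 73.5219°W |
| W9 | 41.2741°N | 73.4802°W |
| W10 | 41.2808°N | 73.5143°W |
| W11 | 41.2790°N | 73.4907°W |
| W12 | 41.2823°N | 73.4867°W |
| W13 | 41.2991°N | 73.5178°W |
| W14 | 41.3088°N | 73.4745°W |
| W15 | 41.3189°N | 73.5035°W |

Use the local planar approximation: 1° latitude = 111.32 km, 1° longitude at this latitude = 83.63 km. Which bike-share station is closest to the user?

Distances from 41.2959°N, 73.5026°W:
W1: √((0.0138·111.32)² + (-0.0173·83.63)²) = √(2.359960 + 2.093227) = 2.1103 km
W2: √((-0.0159·111.32)² + (-0.0038·83.63)²) = √(3.132858 + 0.100993) = 1.7983 km
W3: √((0.0077·111.32)² + (-0.0090·83.63)²) = √(0.734730 + 0.566512) = 1.1407 km
W4: √((0.0003·111.32)² + (0.0125·83.63)²) = √(0.001115 + 1.092809) = 1.0459 km
W5: √((0.0117·111.32)² + (0.0212·83.63)²) = √(1.696360 + 3.143373) = 2.1999 km
W6: √((-0.0147·111.32)² + (0.0148·83.63)²) = √(2.677818 + 1.531961) = 2.0518 km
W7: √((0.0157·111.32)² + (0.0016·83.63)²) = √(3.054539 + 0.017905) = 1.7528 km
W8: √((-0.0204·111.32)² + (-0.0193·83.63)²) = √(5.157114 + 2.605186) = 2.7861 km
W9: √((-0.0218·111.32)² + (0.0224·83.63)²) = √(5.889242 + 3.509298) = 3.0657 km
W10: √((-0.0151·111.32)² + (-0.0117·83.63)²) = √(2.825532 + 0.957405) = 1.9450 km
W11: √((-0.0169·111.32)² + (0.0119·83.63)²) = √(3.539320 + 0.990417) = 2.1283 km
W12: √((-0.0136·111.32)² + (0.0159·83.63)²) = √(2.292051 + 1.768147) = 2.0150 km
W13: √((0.0032·111.32)² + (-0.0152·83.63)²) = √(0.126896 + 1.615888) = 1.3201 km
W14: √((0.0129·111.32)² + (0.0281·83.63)²) = √(2.062176 + 5.522514) = 2.7540 km
W15: √((0.0230·111.32)² + (-0.0009·83.63)²) = √(6.555443 + 0.005665) = 2.5615 km
Minimum: W4 at 1.0459 km.

W4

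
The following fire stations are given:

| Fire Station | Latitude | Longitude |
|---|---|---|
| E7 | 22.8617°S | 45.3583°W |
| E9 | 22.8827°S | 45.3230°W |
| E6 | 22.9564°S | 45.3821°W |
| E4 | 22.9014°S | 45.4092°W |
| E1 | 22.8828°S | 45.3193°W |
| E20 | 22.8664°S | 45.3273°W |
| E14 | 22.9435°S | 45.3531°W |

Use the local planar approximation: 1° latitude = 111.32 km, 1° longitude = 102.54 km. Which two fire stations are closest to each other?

E9 and E1

Pairwise distances:
E7–E9: 4.3089 km
E7–E6: 10.8208 km
E7–E4: 6.8390 km
E7–E1: 4.6378 km
E7–E20: 3.2215 km
E7–E14: 9.1216 km
E9–E6: 10.1998 km
E9–E4: 9.0808 km
E9–E1: 0.3796 km
E9–E20: 1.8673 km
E9–E14: 7.4388 km
E6–E4: 6.7237 km
E6–E1: 10.4209 km
E6–E20: 11.4870 km
E6–E14: 3.3022 km
E4–E1: 9.4480 km
E4–E20: 9.2578 km
E4–E14: 7.4199 km
E1–E20: 2.0015 km
E1–E14: 7.5941 km
E20–E14: 8.9812 km
Closest pair: E9–E1 at 0.3796 km.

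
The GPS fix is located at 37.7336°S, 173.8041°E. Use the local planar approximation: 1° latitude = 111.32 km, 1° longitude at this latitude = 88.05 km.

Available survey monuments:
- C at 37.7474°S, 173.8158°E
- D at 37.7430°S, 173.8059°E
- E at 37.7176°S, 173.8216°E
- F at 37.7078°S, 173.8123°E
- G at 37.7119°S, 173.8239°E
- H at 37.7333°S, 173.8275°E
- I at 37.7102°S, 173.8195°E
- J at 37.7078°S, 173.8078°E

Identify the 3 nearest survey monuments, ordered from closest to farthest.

Distances from 37.7336°S, 173.8041°E:
C: √((-0.0138·111.32)² + (0.0117·88.05)²) = √(2.359960 + 1.061281) = 1.8497 km
D: √((-0.0094·111.32)² + (0.0018·88.05)²) = √(1.094970 + 0.025119) = 1.0583 km
E: √((0.0160·111.32)² + (0.0175·88.05)²) = √(3.172388 + 2.374296) = 2.3551 km
F: √((0.0258·111.32)² + (0.0082·88.05)²) = √(8.248706 + 0.521298) = 2.9614 km
G: √((0.0217·111.32)² + (0.0198·88.05)²) = √(5.835336 + 3.039409) = 2.9791 km
H: √((0.0003·111.32)² + (0.0234·88.05)²) = √(0.001115 + 4.245125) = 2.0606 km
I: √((0.0234·111.32)² + (0.0154·88.05)²) = √(6.785441 + 1.838655) = 2.9367 km
J: √((0.0258·111.32)² + (0.0037·88.05)²) = √(8.248706 + 0.106136) = 2.8905 km
Sorted: D (1.0583 km) < C (1.8497 km) < H (2.0606 km) < E (2.3551 km) < J (2.8905 km) < …

D, C, H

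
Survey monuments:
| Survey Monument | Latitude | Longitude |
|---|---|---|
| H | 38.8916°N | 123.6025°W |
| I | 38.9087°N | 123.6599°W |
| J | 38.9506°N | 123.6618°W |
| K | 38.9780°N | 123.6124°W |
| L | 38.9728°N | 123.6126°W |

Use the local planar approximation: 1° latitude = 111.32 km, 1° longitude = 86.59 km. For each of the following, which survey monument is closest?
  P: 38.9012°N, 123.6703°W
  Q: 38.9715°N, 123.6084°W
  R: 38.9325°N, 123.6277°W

P at 38.9012°N, 123.6703°W:
  H: 5.9673 km
  I: 1.2280 km
  J: 5.5482 km
  K: 9.9110 km
  L: 9.4070 km
  → nearest: I (1.2280 km)
Q at 38.9715°N, 123.6084°W:
  H: 8.9091 km
  I: 8.2921 km
  J: 5.1762 km
  K: 0.8022 km
  L: 0.3914 km
  → nearest: L (0.3914 km)
R at 38.9325°N, 123.6277°W:
  H: 5.0489 km
  I: 3.8462 km
  J: 3.5747 km
  K: 5.2355 km
  L: 4.6729 km
  → nearest: J (3.5747 km)

P→I; Q→L; R→J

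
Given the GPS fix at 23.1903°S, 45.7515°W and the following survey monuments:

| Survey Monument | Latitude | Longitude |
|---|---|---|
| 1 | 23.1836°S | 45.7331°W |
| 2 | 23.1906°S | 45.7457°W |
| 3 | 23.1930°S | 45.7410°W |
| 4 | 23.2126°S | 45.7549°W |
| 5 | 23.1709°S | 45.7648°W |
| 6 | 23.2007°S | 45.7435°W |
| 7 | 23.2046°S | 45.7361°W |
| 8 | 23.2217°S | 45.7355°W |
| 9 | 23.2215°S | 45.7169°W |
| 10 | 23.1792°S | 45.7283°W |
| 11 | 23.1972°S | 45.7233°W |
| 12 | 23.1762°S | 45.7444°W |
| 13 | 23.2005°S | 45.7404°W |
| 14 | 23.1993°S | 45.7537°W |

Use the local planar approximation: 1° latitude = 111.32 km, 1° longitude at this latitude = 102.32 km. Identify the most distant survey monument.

Distances from 23.1903°S, 45.7515°W:
1: √((0.0067·111.32)² + (0.0184·102.32)²) = √(0.556283 + 3.544514) = 2.0250 km
2: √((-0.0003·111.32)² + (0.0058·102.32)²) = √(0.001115 + 0.352190) = 0.5944 km
3: √((-0.0027·111.32)² + (0.0105·102.32)²) = √(0.090339 + 1.154249) = 1.1156 km
4: √((-0.0223·111.32)² + (-0.0034·102.32)²) = √(6.162488 + 0.121026) = 2.5067 km
5: √((0.0194·111.32)² + (-0.0133·102.32)²) = √(4.663907 + 1.851929) = 2.5526 km
6: √((-0.0104·111.32)² + (0.0080·102.32)²) = √(1.340334 + 0.670040) = 1.4179 km
7: √((-0.0143·111.32)² + (0.0154·102.32)²) = √(2.534069 + 2.482919) = 2.2399 km
8: √((-0.0314·111.32)² + (0.0160·102.32)²) = √(12.218157 + 2.680162) = 3.8598 km
9: √((-0.0312·111.32)² + (0.0346·102.32)²) = √(12.063007 + 12.533526) = 4.9595 km
10: √((0.0111·111.32)² + (0.0232·102.32)²) = √(1.526836 + 5.635040) = 2.6762 km
11: √((-0.0069·111.32)² + (0.0282·102.32)²) = √(0.589990 + 8.325672) = 2.9859 km
12: √((0.0141·111.32)² + (0.0071·102.32)²) = √(2.463682 + 0.527762) = 1.7296 km
13: √((-0.0102·111.32)² + (0.0111·102.32)²) = √(1.289278 + 1.289933) = 1.6060 km
14: √((-0.0090·111.32)² + (-0.0022·102.32)²) = √(1.003764 + 0.050672) = 1.0269 km
Maximum: 9 at 4.9595 km.

9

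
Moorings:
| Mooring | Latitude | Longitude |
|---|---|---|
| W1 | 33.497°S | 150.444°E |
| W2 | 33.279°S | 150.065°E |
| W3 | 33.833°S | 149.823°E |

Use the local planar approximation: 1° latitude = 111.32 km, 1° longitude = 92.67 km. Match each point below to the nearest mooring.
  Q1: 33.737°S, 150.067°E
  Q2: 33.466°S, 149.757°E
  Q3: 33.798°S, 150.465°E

Q1 at 33.737°S, 150.067°E:
  W1: √((0.240·111.32)² + (0.377·92.67)²) = √(713.78740 + 1220.56532) = 43.981 km
  W2: √((0.458·111.32)² + (-0.002·92.67)²) = √(2599.42536 + 0.03435) = 50.985 km
  W3: √((-0.096·111.32)² + (-0.244·92.67)²) = √(114.20598 + 511.27903) = 25.010 km
  → nearest: W3 (25.010 km)
Q2 at 33.466°S, 149.757°E:
  W1: √((-0.031·111.32)² + (0.687·92.67)²) = √(11.90885 + 4053.14182) = 63.758 km
  W2: √((0.187·111.32)² + (0.308·92.67)²) = √(433.34083 + 814.66631) = 35.327 km
  W3: √((-0.367·111.32)² + (0.066·92.67)²) = √(1669.08527 + 37.40815) = 41.310 km
  → nearest: W2 (35.327 km)
Q3 at 33.798°S, 150.465°E:
  W1: √((0.301·111.32)² + (-0.021·92.67)²) = √(1122.74049 + 3.78719) = 33.564 km
  W2: √((0.519·111.32)² + (-0.400·92.67)²) = √(3337.95987 + 1374.03662) = 68.644 km
  W3: √((-0.035·111.32)² + (-0.642·92.67)²) = √(15.18037 + 3539.55269) = 59.622 km
  → nearest: W1 (33.564 km)

Q1→W3; Q2→W2; Q3→W1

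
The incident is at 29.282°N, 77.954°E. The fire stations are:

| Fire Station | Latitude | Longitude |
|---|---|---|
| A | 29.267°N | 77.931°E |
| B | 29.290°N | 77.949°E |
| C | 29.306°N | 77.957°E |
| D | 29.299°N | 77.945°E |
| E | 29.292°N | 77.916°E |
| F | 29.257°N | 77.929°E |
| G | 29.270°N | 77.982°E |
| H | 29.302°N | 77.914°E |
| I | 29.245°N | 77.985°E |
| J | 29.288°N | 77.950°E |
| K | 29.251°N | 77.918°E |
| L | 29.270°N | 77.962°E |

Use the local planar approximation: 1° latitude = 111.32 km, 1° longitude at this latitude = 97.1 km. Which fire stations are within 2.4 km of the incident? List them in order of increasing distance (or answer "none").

J, B, L, D

Distances from 29.282°N, 77.954°E:
A: √((-0.015·111.32)² + (-0.023·97.1)²) = √(2.78823 + 4.98763) = 2.789 km
B: √((0.008·111.32)² + (-0.005·97.1)²) = √(0.79310 + 0.23571) = 1.014 km
C: √((0.024·111.32)² + (0.003·97.1)²) = √(7.13787 + 0.08486) = 2.688 km
D: √((0.017·111.32)² + (-0.009·97.1)²) = √(3.58133 + 0.76370) = 2.084 km
E: √((0.010·111.32)² + (-0.038·97.1)²) = √(1.23921 + 13.61462) = 3.854 km
F: √((-0.025·111.32)² + (-0.025·97.1)²) = √(7.74509 + 5.89276) = 3.693 km
G: √((-0.012·111.32)² + (0.028·97.1)²) = √(1.78447 + 7.39187) = 3.029 km
H: √((0.020·111.32)² + (-0.040·97.1)²) = √(4.95686 + 15.08546) = 4.477 km
I: √((-0.037·111.32)² + (0.031·97.1)²) = √(16.96484 + 9.06070) = 5.102 km
J: √((0.006·111.32)² + (-0.004·97.1)²) = √(0.44612 + 0.15085) = 0.773 km
K: √((-0.031·111.32)² + (-0.036·97.1)²) = √(11.90885 + 12.21922) = 4.912 km
L: √((-0.012·111.32)² + (0.008·97.1)²) = √(1.78447 + 0.60342) = 1.545 km
Threshold 2.4 km: J (0.773 km), B (1.014 km), L (1.545 km), D (2.084 km) are within range.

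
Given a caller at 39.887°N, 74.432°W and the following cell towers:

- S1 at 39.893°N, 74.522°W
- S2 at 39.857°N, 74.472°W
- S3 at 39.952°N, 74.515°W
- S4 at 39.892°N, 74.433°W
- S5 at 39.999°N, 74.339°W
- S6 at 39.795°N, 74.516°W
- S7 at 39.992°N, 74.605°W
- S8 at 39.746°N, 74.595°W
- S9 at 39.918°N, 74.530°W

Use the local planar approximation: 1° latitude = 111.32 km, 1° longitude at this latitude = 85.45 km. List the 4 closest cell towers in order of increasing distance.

Distances from 39.887°N, 74.432°W:
S1: √((0.006·111.32)² + (-0.090·85.45)²) = √(0.44612 + 59.14379) = 7.719 km
S2: √((-0.030·111.32)² + (-0.040·85.45)²) = √(11.15293 + 11.68272) = 4.779 km
S3: √((0.065·111.32)² + (-0.083·85.45)²) = √(52.35680 + 50.30143) = 10.132 km
S4: √((0.005·111.32)² + (-0.001·85.45)²) = √(0.30980 + 0.00730) = 0.563 km
S5: √((0.112·111.32)² + (0.093·85.45)²) = √(155.44703 + 63.15242) = 14.785 km
S6: √((-0.092·111.32)² + (-0.084·85.45)²) = √(104.88709 + 51.52081) = 12.506 km
S7: √((0.105·111.32)² + (-0.173·85.45)²) = √(136.62337 + 218.53265) = 18.846 km
S8: √((-0.141·111.32)² + (-0.163·85.45)²) = √(246.36818 + 193.99893) = 20.985 km
S9: √((0.031·111.32)² + (-0.098·85.45)²) = √(11.90885 + 70.12555) = 9.057 km
Sorted: S4 (0.563 km) < S2 (4.779 km) < S1 (7.719 km) < S9 (9.057 km) < S3 (10.132 km) < S6 (12.506 km) < …

S4, S2, S1, S9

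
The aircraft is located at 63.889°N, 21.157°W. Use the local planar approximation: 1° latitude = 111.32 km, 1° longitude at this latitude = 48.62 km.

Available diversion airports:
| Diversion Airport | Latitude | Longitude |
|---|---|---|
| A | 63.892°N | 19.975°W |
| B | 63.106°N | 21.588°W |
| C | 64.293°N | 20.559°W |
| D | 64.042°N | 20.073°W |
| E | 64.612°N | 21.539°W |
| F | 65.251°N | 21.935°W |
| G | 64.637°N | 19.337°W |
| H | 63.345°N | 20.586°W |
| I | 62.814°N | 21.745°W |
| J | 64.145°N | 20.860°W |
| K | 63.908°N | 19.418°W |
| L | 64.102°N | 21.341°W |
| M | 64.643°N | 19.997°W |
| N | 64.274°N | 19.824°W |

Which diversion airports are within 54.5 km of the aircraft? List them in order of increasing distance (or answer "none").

Distances from 63.889°N, 21.157°W:
A: 57.470 km
B: 89.647 km
C: 53.553 km
D: 55.388 km
E: 82.600 km
F: 156.265 km
G: 121.506 km
H: 66.618 km
I: 123.036 km
J: 31.948 km
K: 84.577 km
L: 25.343 km
M: 101.124 km
N: 77.700 km
Threshold 54.5 km: L (25.343 km), J (31.948 km), C (53.553 km) are within range.

L, J, C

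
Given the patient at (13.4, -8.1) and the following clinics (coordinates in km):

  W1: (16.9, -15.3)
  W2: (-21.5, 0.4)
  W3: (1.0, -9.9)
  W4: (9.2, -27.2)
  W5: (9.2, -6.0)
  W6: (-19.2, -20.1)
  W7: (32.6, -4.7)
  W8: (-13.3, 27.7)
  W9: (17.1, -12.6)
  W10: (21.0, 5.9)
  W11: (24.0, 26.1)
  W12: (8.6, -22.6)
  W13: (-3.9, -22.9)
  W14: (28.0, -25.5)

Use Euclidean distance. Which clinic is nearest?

W5

Distances from (13.4, -8.1):
W1: 8.0 km
W2: 35.9 km
W3: 12.5 km
W4: 19.6 km
W5: 4.7 km
W6: 34.7 km
W7: 19.5 km
W8: 44.7 km
W9: 5.8 km
W10: 15.9 km
W11: 35.8 km
W12: 15.3 km
W13: 22.8 km
W14: 22.7 km
Minimum: W5 at 4.7 km.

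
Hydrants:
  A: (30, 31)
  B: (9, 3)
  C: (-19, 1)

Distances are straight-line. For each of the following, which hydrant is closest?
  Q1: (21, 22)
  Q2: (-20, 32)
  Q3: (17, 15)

Q1→A; Q2→C; Q3→B

Q1 at (21, 22):
  A: 12.7
  B: 22.5
  C: 45.2
  → nearest: A (12.7)
Q2 at (-20, 32):
  A: 50.0
  B: 41.0
  C: 31.0
  → nearest: C (31.0)
Q3 at (17, 15):
  A: 20.6
  B: 14.4
  C: 38.6
  → nearest: B (14.4)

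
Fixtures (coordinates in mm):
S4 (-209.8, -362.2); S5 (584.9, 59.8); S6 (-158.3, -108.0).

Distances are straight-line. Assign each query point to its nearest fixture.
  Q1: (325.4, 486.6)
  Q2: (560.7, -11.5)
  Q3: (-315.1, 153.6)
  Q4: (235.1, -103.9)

Q1 at (325.4, 486.6):
  S4: √((-535.2)² + (-848.8)²) = √(286439.040 + 720461.440) = 1003.4 mm
  S5: √((259.5)² + (-426.8)²) = √(67340.250 + 182158.240) = 499.5 mm
  S6: √((-483.7)² + (-594.6)²) = √(233965.690 + 353549.160) = 766.5 mm
  → nearest: S5 (499.5 mm)
Q2 at (560.7, -11.5):
  S4: √((-770.5)² + (-350.7)²) = √(593670.250 + 122990.490) = 846.6 mm
  S5: √((24.2)² + (71.3)²) = √(585.640 + 5083.690) = 75.3 mm
  S6: √((-719.0)² + (-96.5)²) = √(516961.000 + 9312.250) = 725.4 mm
  → nearest: S5 (75.3 mm)
Q3 at (-315.1, 153.6):
  S4: √((105.3)² + (-515.8)²) = √(11088.090 + 266049.640) = 526.4 mm
  S5: √((900.0)² + (-93.8)²) = √(810000.000 + 8798.440) = 904.9 mm
  S6: √((156.8)² + (-261.6)²) = √(24586.240 + 68434.560) = 305.0 mm
  → nearest: S6 (305.0 mm)
Q4 at (235.1, -103.9):
  S4: √((-444.9)² + (-258.3)²) = √(197936.010 + 66718.890) = 514.4 mm
  S5: √((349.8)² + (163.7)²) = √(122360.040 + 26797.690) = 386.2 mm
  S6: √((-393.4)² + (-4.1)²) = √(154763.560 + 16.810) = 393.4 mm
  → nearest: S5 (386.2 mm)

Q1→S5; Q2→S5; Q3→S6; Q4→S5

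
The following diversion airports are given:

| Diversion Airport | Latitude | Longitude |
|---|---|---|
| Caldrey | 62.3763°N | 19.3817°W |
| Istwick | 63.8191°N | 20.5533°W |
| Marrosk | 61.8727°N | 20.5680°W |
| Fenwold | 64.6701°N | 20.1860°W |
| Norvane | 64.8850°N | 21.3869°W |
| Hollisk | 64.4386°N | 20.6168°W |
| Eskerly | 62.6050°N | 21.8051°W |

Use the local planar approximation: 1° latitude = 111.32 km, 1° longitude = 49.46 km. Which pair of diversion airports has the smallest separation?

Fenwold and Hollisk

Pairwise distances:
Fenwold–Hollisk: 33.4384 km
Norvane–Hollisk: 62.6115 km
Fenwold–Norvane: 64.0331 km
Istwick–Hollisk: 69.0342 km
Caldrey–Marrosk: 81.1510 km
Istwick–Fenwold: 96.4595 km
Marrosk–Eskerly: 101.9279 km
Caldrey–Eskerly: 122.5353 km
Istwick–Norvane: 125.6151 km
Istwick–Eskerly: 148.6602 km
Caldrey–Istwick: 170.7462 km
Hollisk–Eskerly: 212.4095 km
Istwick–Marrosk: 216.6745 km
Caldrey–Hollisk: 237.5638 km
Fenwold–Eskerly: 243.4357 km
Norvane–Eskerly: 254.6510 km
Caldrey–Fenwold: 258.4260 km
Marrosk–Hollisk: 285.6462 km
Caldrey–Norvane: 296.3562 km
Marrosk–Fenwold: 311.9792 km
Marrosk–Norvane: 337.7664 km
Closest pair: Fenwold–Hollisk at 33.4384 km.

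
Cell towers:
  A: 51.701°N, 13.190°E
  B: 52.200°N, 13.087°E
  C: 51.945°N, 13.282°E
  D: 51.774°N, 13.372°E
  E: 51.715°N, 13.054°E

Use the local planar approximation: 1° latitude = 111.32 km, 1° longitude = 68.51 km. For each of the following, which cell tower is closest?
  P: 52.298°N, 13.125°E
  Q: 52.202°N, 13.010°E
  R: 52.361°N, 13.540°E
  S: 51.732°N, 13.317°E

P→B; Q→B; R→B; S→D

P at 52.298°N, 13.125°E:
  A: √((-0.597·111.32)² + (0.065·68.51)²) = √(4416.67108 + 19.83054) = 66.607 km
  B: √((-0.098·111.32)² + (-0.038·68.51)²) = √(119.01414 + 6.77759) = 11.216 km
  C: √((-0.353·111.32)² + (0.157·68.51)²) = √(1544.17247 + 115.69304) = 40.741 km
  D: √((-0.524·111.32)² + (0.247·68.51)²) = √(3402.58489 + 286.35307) = 60.737 km
  E: √((-0.583·111.32)² + (-0.071·68.51)²) = √(4211.95289 + 23.66054) = 65.082 km
  → nearest: B (11.216 km)
Q at 52.202°N, 13.010°E:
  A: √((-0.501·111.32)² + (0.180·68.51)²) = √(3110.44013 + 152.07329) = 57.118 km
  B: √((-0.002·111.32)² + (0.077·68.51)²) = √(0.04957 + 27.82847) = 5.280 km
  C: √((-0.257·111.32)² + (0.272·68.51)²) = √(818.48861 + 347.25279) = 34.143 km
  D: √((-0.428·111.32)² + (0.362·68.51)²) = √(2270.04221 + 615.07075) = 53.713 km
  E: √((-0.487·111.32)² + (0.044·68.51)²) = √(2939.03202 + 9.08685) = 54.297 km
  → nearest: B (5.280 km)
R at 52.361°N, 13.540°E:
  A: √((-0.660·111.32)² + (-0.350·68.51)²) = √(5398.01723 + 574.96846) = 77.285 km
  B: √((-0.161·111.32)² + (-0.453·68.51)²) = √(321.21672 + 963.17309) = 35.838 km
  C: √((-0.416·111.32)² + (-0.258·68.51)²) = √(2144.53460 + 312.42613) = 49.568 km
  D: √((-0.587·111.32)² + (-0.168·68.51)²) = √(4269.94811 + 132.47273) = 66.351 km
  E: √((-0.646·111.32)² + (-0.486·68.51)²) = √(5171.43930 + 1108.61429) = 79.247 km
  → nearest: B (35.838 km)
S at 51.732°N, 13.317°E:
  A: √((-0.031·111.32)² + (-0.127·68.51)²) = √(11.90885 + 75.70340) = 9.360 km
  B: √((0.468·111.32)² + (-0.230·68.51)²) = √(2714.17660 + 248.29250) = 54.429 km
  C: √((0.213·111.32)² + (-0.035·68.51)²) = √(562.21911 + 5.74968) = 23.832 km
  D: √((0.042·111.32)² + (0.055·68.51)²) = √(21.85974 + 14.19820) = 6.005 km
  E: √((-0.017·111.32)² + (-0.263·68.51)²) = √(3.58133 + 324.65301) = 18.117 km
  → nearest: D (6.005 km)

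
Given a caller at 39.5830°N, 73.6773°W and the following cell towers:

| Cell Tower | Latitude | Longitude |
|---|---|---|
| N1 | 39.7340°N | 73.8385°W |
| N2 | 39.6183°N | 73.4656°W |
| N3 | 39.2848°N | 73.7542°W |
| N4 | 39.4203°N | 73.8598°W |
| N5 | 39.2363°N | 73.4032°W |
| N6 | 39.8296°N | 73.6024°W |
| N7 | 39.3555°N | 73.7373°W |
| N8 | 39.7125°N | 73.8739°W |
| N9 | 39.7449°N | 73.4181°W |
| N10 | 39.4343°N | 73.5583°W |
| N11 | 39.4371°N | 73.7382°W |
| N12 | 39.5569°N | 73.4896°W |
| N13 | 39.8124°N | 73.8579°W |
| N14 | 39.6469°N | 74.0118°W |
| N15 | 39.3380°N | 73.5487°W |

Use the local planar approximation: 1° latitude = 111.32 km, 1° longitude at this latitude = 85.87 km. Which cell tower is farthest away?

Distances from 39.5830°N, 73.6773°W:
N1: 21.7752 km
N2: 18.5986 km
N3: 33.8460 km
N4: 23.9505 km
N5: 45.2055 km
N6: 28.1949 km
N7: 25.8441 km
N8: 22.1996 km
N9: 28.6394 km
N10: 19.4533 km
N11: 17.0627 km
N12: 16.3776 km
N13: 29.8769 km
N14: 29.5912 km
N15: 29.4242 km
Maximum: N5 at 45.2055 km.

N5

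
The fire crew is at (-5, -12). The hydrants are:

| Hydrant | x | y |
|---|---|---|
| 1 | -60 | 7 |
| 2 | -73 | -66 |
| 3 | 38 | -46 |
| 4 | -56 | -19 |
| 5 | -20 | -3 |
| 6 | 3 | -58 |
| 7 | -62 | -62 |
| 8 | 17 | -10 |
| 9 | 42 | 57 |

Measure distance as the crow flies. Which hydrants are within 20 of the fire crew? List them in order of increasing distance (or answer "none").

Distances from (-5, -12):
1: √((-55)² + (19)²) = √(3025.000 + 361.000) = 58.2
2: √((-68)² + (-54)²) = √(4624.000 + 2916.000) = 86.8
3: √((43)² + (-34)²) = √(1849.000 + 1156.000) = 54.8
4: √((-51)² + (-7)²) = √(2601.000 + 49.000) = 51.5
5: √((-15)² + (9)²) = √(225.000 + 81.000) = 17.5
6: √((8)² + (-46)²) = √(64.000 + 2116.000) = 46.7
7: √((-57)² + (-50)²) = √(3249.000 + 2500.000) = 75.8
8: √((22)² + (2)²) = √(484.000 + 4.000) = 22.1
9: √((47)² + (69)²) = √(2209.000 + 4761.000) = 83.5
Threshold 20: 5 (17.5) is within range.

5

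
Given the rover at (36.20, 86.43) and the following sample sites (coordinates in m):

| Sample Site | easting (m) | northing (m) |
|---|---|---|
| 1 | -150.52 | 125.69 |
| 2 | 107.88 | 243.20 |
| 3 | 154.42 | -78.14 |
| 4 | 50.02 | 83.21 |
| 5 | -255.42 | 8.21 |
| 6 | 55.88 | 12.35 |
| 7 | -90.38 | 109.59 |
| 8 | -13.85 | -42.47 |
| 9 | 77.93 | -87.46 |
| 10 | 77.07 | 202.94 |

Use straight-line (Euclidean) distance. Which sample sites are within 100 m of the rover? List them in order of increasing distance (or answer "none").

Distances from (36.20, 86.43):
1: 190.80 m
2: 172.38 m
3: 202.63 m
4: 14.19 m
5: 301.93 m
6: 76.65 m
7: 128.68 m
8: 138.28 m
9: 178.83 m
10: 123.47 m
Threshold 100 m: 4 (14.19 m), 6 (76.65 m) are within range.

4, 6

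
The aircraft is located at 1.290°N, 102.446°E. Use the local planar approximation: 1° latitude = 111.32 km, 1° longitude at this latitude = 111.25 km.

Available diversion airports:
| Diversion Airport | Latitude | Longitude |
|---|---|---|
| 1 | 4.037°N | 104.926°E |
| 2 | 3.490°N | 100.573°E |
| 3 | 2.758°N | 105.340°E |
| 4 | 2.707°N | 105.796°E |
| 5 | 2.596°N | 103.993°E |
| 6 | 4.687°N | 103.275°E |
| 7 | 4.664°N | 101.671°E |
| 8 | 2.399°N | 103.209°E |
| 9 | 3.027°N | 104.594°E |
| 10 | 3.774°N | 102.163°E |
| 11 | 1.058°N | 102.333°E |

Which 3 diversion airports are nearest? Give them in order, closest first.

11, 8, 5

Distances from 1.290°N, 102.446°E:
1: 411.864 km
2: 321.553 km
3: 361.057 km
4: 404.695 km
5: 225.291 km
6: 389.238 km
7: 385.363 km
8: 149.820 km
9: 307.398 km
10: 278.305 km
11: 28.723 km
Sorted: 11 (28.723 km) < 8 (149.820 km) < 5 (225.291 km) < 10 (278.305 km) < 9 (307.398 km) < …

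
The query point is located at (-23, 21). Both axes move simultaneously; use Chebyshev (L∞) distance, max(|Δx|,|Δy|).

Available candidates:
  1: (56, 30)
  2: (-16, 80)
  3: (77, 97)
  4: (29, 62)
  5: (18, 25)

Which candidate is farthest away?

Distances from (-23, 21):
1: 79
2: 59
3: 100
4: 52
5: 41
Maximum: 3 at 100.

3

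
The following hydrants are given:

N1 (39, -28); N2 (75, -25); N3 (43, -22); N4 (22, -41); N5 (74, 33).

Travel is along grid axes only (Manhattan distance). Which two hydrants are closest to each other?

N1 and N3

Pairwise distances:
N1–N2: |36| + |3| = 36 + 3 = 39
N1–N3: |4| + |6| = 4 + 6 = 10
N1–N4: |-17| + |-13| = 17 + 13 = 30
N1–N5: |35| + |61| = 35 + 61 = 96
N2–N3: |-32| + |3| = 32 + 3 = 35
N2–N4: |-53| + |-16| = 53 + 16 = 69
N2–N5: |-1| + |58| = 1 + 58 = 59
N3–N4: |-21| + |-19| = 21 + 19 = 40
N3–N5: |31| + |55| = 31 + 55 = 86
N4–N5: |52| + |74| = 52 + 74 = 126
Closest pair: N1–N3 at 10.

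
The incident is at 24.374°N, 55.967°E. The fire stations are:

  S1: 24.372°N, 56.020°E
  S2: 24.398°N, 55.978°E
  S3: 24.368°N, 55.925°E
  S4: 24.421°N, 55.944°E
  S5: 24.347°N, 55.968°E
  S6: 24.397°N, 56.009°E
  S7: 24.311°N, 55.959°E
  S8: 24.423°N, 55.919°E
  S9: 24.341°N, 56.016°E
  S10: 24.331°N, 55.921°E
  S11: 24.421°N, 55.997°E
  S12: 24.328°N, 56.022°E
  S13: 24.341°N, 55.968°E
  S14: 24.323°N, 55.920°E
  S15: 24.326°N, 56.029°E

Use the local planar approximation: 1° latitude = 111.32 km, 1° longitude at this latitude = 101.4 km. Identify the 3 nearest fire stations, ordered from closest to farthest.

Distances from 24.374°N, 55.967°E:
S1: √((-0.002·111.32)² + (0.053·101.4)²) = √(0.04957 + 28.88203) = 5.379 km
S2: √((0.024·111.32)² + (0.011·101.4)²) = √(7.13787 + 1.24412) = 2.895 km
S3: √((-0.006·111.32)² + (-0.042·101.4)²) = √(0.44612 + 18.13738) = 4.311 km
S4: √((0.047·111.32)² + (-0.023·101.4)²) = √(27.37424 + 5.43916) = 5.728 km
S5: √((-0.027·111.32)² + (0.001·101.4)²) = √(9.03387 + 0.01028) = 3.007 km
S6: √((0.023·111.32)² + (0.042·101.4)²) = √(6.55544 + 18.13738) = 4.969 km
S7: √((-0.063·111.32)² + (-0.008·101.4)²) = √(49.18441 + 0.65805) = 7.060 km
S8: √((0.049·111.32)² + (-0.048·101.4)²) = √(29.75353 + 23.68964) = 7.310 km
S9: √((-0.033·111.32)² + (0.049·101.4)²) = √(13.49504 + 24.68699) = 6.179 km
S10: √((-0.043·111.32)² + (-0.046·101.4)²) = √(22.91307 + 21.75663) = 6.684 km
S11: √((0.047·111.32)² + (0.030·101.4)²) = √(27.37424 + 9.25376) = 6.052 km
S12: √((-0.046·111.32)² + (0.055·101.4)²) = √(26.22177 + 31.10293) = 7.571 km
S13: √((-0.033·111.32)² + (0.001·101.4)²) = √(13.49504 + 0.01028) = 3.675 km
S14: √((-0.051·111.32)² + (-0.047·101.4)²) = √(32.23196 + 22.71285) = 7.412 km
S15: √((-0.048·111.32)² + (0.062·101.4)²) = √(28.55150 + 39.52385) = 8.251 km
Sorted: S2 (2.895 km) < S5 (3.007 km) < S13 (3.675 km) < S3 (4.311 km) < S6 (4.969 km) < …

S2, S5, S13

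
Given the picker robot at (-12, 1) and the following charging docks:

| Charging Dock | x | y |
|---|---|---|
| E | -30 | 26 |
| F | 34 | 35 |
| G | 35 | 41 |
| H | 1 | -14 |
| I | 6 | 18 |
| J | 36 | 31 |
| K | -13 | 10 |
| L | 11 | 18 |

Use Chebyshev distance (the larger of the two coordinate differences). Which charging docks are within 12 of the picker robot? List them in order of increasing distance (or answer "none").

Distances from (-12, 1):
E: max(|-18|, |25|) = 25
F: max(|46|, |34|) = 46
G: max(|47|, |40|) = 47
H: max(|13|, |-15|) = 15
I: max(|18|, |17|) = 18
J: max(|48|, |30|) = 48
K: max(|-1|, |9|) = 9
L: max(|23|, |17|) = 23
Threshold 12: K (9) is within range.

K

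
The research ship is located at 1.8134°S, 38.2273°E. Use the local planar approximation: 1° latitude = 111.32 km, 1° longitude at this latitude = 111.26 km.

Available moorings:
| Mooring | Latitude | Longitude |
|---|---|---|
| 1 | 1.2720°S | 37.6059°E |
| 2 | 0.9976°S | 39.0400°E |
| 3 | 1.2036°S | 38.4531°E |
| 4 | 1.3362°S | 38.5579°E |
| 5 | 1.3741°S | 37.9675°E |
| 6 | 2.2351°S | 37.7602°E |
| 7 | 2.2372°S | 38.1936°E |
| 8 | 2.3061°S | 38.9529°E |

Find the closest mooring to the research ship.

Distances from 1.8134°S, 38.2273°E:
1: 91.7182 km
2: 128.1534 km
3: 72.3825 km
4: 64.6134 km
5: 56.8068 km
6: 70.0324 km
7: 47.3262 km
8: 97.5992 km
Minimum: 7 at 47.3262 km.

7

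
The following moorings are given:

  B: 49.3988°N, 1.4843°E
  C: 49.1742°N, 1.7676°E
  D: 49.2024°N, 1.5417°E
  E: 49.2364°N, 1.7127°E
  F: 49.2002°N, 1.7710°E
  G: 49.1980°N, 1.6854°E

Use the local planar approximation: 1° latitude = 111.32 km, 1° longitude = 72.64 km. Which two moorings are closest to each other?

Pairwise distances:
B–C: √((-0.2246·111.32)² + (0.2833·72.64)²) = √(625.123606 + 423.491619) = 32.3823 km
B–D: √((-0.1964·111.32)² + (0.0574·72.64)²) = √(478.001613 + 17.385030) = 22.2573 km
B–E: √((-0.1624·111.32)² + (0.2284·72.64)²) = √(326.827390 + 275.260485) = 24.5375 km
B–F: √((-0.1986·111.32)² + (0.2867·72.64)²) = √(488.770385 + 433.717611) = 30.3725 km
B–G: √((-0.2008·111.32)² + (0.2011·72.64)²) = √(499.659113 + 213.390859) = 26.7030 km
C–D: √((0.0282·111.32)² + (-0.2259·72.64)²) = √(9.854727 + 269.267621) = 16.7070 km
C–E: √((0.0622·111.32)² + (-0.0549·72.64)²) = √(47.943216 + 15.903634) = 7.9904 km
C–F: √((0.0260·111.32)² + (0.0034·72.64)²) = √(8.377088 + 0.060997) = 2.9048 km
C–G: √((0.0238·111.32)² + (-0.0822·72.64)²) = √(7.019405 + 35.652937) = 6.5324 km
D–E: √((0.0340·111.32)² + (0.1710·72.64)²) = √(14.325317 + 154.292172) = 12.9853 km
D–F: √((-0.0022·111.32)² + (0.2293·72.64)²) = √(0.059978 + 277.434062) = 16.6582 km
D–G: √((-0.0044·111.32)² + (0.1437·72.64)²) = √(0.239912 + 108.959527) = 10.4499 km
E–F: √((-0.0362·111.32)² + (0.0583·72.64)²) = √(16.239159 + 17.934480) = 5.8458 km
E–G: √((-0.0384·111.32)² + (-0.0273·72.64)²) = √(18.272957 + 3.932575) = 4.7123 km
F–G: √((-0.0022·111.32)² + (-0.0856·72.64)²) = √(0.059978 + 38.663325) = 6.2228 km
Closest pair: C–F at 2.9048 km.

C and F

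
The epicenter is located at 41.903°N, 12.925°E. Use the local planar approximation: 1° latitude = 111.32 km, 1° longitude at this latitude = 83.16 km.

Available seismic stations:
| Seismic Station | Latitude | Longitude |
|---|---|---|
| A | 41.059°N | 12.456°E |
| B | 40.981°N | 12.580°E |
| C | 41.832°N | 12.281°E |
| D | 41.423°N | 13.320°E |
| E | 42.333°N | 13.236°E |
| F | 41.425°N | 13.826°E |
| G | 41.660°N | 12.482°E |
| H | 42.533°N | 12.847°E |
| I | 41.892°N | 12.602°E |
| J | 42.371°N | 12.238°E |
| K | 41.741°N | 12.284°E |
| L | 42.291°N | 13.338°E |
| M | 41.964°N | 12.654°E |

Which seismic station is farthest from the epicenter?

B

Distances from 41.903°N, 12.925°E:
A: √((-0.844·111.32)² + (-0.469·83.16)²) = √(8827.36915 + 1521.15912) = 101.728 km
B: √((-0.922·111.32)² + (-0.345·83.16)²) = √(10534.36198 + 823.12758) = 106.572 km
C: √((-0.071·111.32)² + (-0.644·83.16)²) = √(62.46879 + 2868.14231) = 54.135 km
D: √((-0.480·111.32)² + (0.395·83.16)²) = √(2855.14961 + 1079.00424) = 62.723 km
E: √((0.430·111.32)² + (0.311·83.16)²) = √(2291.30713 + 668.88235) = 54.408 km
F: √((-0.478·111.32)² + (0.901·83.16)²) = √(2831.40626 + 5614.07931) = 91.899 km
G: √((-0.243·111.32)² + (-0.443·83.16)²) = √(731.74362 + 1357.17676) = 45.705 km
H: √((0.630·111.32)² + (-0.078·83.16)²) = √(4918.44132 + 42.07442) = 70.431 km
I: √((-0.011·111.32)² + (-0.323·83.16)²) = √(1.49945 + 721.49613) = 26.889 km
J: √((0.468·111.32)² + (-0.687·83.16)²) = √(2714.17660 + 3263.94202) = 77.318 km
K: √((-0.162·111.32)² + (-0.641·83.16)²) = √(325.21939 + 2841.48273) = 56.273 km
L: √((0.388·111.32)² + (0.413·83.16)²) = √(1865.56269 + 1179.58452) = 55.183 km
M: √((0.061·111.32)² + (-0.271·83.16)²) = √(46.11116 + 507.88752) = 23.537 km
Maximum: B at 106.572 km.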